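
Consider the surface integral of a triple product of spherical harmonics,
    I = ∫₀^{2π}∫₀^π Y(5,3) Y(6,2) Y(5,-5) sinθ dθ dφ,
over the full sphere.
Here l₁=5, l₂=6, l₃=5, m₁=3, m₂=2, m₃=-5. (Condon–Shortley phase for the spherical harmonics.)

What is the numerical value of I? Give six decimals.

0.140602

Rules hold: Σm=0, L=16 even, 1≤5≤11.
N = 11·13·11 = 1573
Δ = 6!·4!·6!/17! = 1/28588560
Racah Σ t=1..5: t=1:−1/345600 t=2:+1/13824 t=3:−1/5184 t=4:+1/13824 t=5:−1/345600 = -7/129600
⇒ 3j(5 6 5; 0 0 0)² = 80/7293, sgn +1
Racah Σ t=2..2: t=2:+1/829440 = 1/829440
⇒ 3j(5 6 5; 3 2 -5)² = 35/2431, sgn +1
4πI² = N·(3j₀)²·(3jₘ)² = 2800/11271
I = +1·√(0.248425/4π) = 0.14060244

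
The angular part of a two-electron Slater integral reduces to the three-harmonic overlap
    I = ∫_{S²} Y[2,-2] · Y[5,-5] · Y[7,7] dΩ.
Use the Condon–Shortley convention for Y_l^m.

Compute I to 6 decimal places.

Rules hold: Σm=0, L=14 even, 3≤7≤7.
N = 5·11·15 = 825
Δ = 0!·4!·10!/15! = 1/15015
Racah Σ t=0..0: t=0:+1/57600 = 1/57600
⇒ 3j(2 5 7; 0 0 0)² = 21/715, sgn -1
Racah Σ t=0..0: t=0:+1/87091200 = 1/87091200
⇒ 3j(2 5 7; -2 -5 7)² = 1/15, sgn +1
4πI² = N·(3j₀)²·(3jₘ)² = 21/13
I = -1·√(1.61538/4π) = -0.35853622

-0.358536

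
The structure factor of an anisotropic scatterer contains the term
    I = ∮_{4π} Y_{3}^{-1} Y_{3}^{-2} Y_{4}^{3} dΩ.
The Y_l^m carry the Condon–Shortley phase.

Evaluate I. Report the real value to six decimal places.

-0.095955

Rules hold: Σm=0, L=10 even, 0≤4≤6.
N = 7·7·9 = 441
Δ = 2!·4!·4!/11! = 1/34650
Racah Σ t=0..2: t=0:+1/72 t=1:−1/16 t=2:+1/72 = -5/144
⇒ 3j(3 3 4; 0 0 0)² = 2/77, sgn -1
Racah Σ t=0..1: t=0:+1/288 t=1:−1/144 = -1/288
⇒ 3j(3 3 4; -1 -2 3)² = 1/99, sgn +1
4πI² = N·(3j₀)²·(3jₘ)² = 14/121
I = -1·√(0.115702/4π) = -0.09595473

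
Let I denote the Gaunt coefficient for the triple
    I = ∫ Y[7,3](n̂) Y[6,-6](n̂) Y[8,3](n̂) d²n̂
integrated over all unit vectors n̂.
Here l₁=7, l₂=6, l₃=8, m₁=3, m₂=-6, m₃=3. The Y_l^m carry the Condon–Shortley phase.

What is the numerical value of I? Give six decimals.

0.000000

L=21 odd ⇒ parity kills the (l;000) factor ⇒ I = 0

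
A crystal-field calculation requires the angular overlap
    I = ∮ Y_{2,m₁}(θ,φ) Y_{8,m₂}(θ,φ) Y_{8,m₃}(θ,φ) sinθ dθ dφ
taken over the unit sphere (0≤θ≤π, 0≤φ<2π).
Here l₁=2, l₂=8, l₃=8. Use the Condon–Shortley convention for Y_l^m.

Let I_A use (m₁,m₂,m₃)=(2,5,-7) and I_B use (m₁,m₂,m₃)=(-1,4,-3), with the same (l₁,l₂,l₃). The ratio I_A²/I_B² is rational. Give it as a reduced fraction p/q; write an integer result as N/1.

Same 2,8,8: normalisation and zero-m 3j drop out of the ratio.
A: Δ: 2! 2! 14! / 19! → 1/348840; sum: t=0:+1/24908083200 = 1/24908083200; 3j²(2 8 8; 2 5 -7) = Δ·Π!·Σ² = 7/1292  (sign -1)
B: Δ: 2! 2! 14! / 19! → 1/348840; sum: t=1:−1/479001600 t=2:+1/174182400 = 1/273715200; 3j²(2 8 8; -1 4 -3) = Δ·Π!·Σ² = 49/3876  (sign -1)
I_A²/I_B² = (7/1292)/(49/3876) = 3/7

3/7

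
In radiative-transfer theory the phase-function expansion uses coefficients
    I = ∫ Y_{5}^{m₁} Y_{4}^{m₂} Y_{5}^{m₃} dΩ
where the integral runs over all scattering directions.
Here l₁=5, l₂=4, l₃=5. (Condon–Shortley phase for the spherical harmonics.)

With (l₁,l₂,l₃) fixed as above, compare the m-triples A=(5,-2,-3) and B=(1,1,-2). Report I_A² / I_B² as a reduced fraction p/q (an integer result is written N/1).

l's match ⇒ only the (l;m) 3-j factors differ between A and B.
A: triangle coeff Δ(5,4,5) = 1/3153150; Σ_t [0,0]: t=0:+1/69120 = 1/69120; (3j)²=4/143 [(5 4 5; 5 -2 -3)], sign=+1
B: triangle coeff Δ(5,4,5) = 1/3153150; Σ_t [1,4]: t=1:−1/5184 t=2:+1/1152 t=3:−1/2880 t=4:+1/103680 = 7/20736; (3j)²=35/2574 [(5 4 5; 1 1 -2)], sign=-1
I_A²/I_B² = (4/143)/(35/2574) = 72/35

72/35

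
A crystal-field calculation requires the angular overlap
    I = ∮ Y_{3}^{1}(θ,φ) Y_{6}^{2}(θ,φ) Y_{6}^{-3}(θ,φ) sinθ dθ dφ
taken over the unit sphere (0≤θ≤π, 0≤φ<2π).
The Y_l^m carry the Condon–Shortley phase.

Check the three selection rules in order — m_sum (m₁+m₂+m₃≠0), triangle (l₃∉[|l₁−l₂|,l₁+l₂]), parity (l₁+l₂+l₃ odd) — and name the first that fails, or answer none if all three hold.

m₁+m₂+m₃ = 1 + 2 − 3 = 0  ✓
triangle: |3−6|=3 ≤ l₃=6 ≤ 3+6=9  ✓
parity: l₁+l₂+l₃ = 15 is odd  ✗

parity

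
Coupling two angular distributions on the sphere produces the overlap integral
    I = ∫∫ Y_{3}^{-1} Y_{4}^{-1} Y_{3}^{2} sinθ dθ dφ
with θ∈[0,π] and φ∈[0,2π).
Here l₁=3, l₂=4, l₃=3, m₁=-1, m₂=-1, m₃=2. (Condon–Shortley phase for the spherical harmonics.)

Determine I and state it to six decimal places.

0.145070

Checks pass: Σm=0; 10 even; l₃=3∈[1,7].
(2·3+1)(2·4+1)(2·3+1) = 441
Δ: 4! 2! 4! / 11! → 1/34650
sum: t=1:−1/72 t=2:+1/16 t=3:−1/72 = 5/144
3j²(3 4 3; 0 0 0) = Δ·Π!·Σ² = 2/77  (sign -1)
sum: t=2:+1/48 t=3:−1/144 = 1/72
3j²(3 4 3; -1 -1 2) = Δ·Π!·Σ² = 16/693  (sign -1)
combine: 4πI² = 441·2/77·16/693 = 32/121
take √, sign +1: I = 0.14506992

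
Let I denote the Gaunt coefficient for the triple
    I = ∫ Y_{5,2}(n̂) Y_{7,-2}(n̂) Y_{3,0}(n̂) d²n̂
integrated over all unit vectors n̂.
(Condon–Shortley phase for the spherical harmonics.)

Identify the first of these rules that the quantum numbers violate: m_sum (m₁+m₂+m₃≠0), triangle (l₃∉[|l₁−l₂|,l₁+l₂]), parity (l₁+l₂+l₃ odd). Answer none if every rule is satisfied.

Σmᵢ = 0  ✓
l₃∈[|l₁−l₂|,l₁+l₂]=[2,12], have l₃=3  ✓
Σlᵢ = 15 ⇒ odd  ✗

parity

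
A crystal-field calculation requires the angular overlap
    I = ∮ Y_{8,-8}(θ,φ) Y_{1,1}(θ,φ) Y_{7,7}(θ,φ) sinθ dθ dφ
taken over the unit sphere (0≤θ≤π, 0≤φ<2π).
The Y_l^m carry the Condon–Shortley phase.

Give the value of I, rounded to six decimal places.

m-sum 0 ✓  L=16 even ✓  7≤7≤9 ✓
Π(2lᵢ+1) = 17×3×15 = 765
triangle coeff Δ(8,1,7) = 1/2040
Σ_t [1,1]: t=1:−1/25401600 = -1/25401600
(3j)²=8/255 [(8 1 7; 0 0 0)], sign=+1
Σ_t [2,2]: t=2:+1/174356582400 = 1/174356582400
(3j)²=1/17 [(8 1 7; -8 1 7)], sign=+1
⇒ 4πI² = 24/17
I = (+1)√(24/17/(4π)) = 0.33517856

0.335179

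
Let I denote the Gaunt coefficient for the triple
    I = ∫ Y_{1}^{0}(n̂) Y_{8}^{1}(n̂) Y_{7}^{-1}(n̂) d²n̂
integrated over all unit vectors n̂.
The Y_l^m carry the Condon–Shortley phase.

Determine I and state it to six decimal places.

Checks pass: Σm=0; 16 even; l₃=7∈[7,9].
(2·1+1)(2·8+1)(2·7+1) = 765
Δ: 2! 0! 14! / 17! → 1/2040
sum: t=1:−1/25401600 = -1/25401600
3j²(1 8 7; 0 0 0) = Δ·Π!·Σ² = 8/255  (sign +1)
sum: t=1:−1/29030400 = -1/29030400
3j²(1 8 7; 0 1 -1) = Δ·Π!·Σ² = 21/680  (sign -1)
combine: 4πI² = 765·8/255·21/680 = 63/85
take √, sign -1: I = -0.24285994

-0.242860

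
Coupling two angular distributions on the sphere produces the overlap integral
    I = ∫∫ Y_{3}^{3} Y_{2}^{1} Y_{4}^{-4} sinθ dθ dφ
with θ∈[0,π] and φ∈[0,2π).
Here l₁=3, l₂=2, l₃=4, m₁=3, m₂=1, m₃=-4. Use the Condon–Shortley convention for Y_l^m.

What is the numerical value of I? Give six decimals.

0.000000

L=9 odd ⇒ parity kills the (l;000) factor ⇒ I = 0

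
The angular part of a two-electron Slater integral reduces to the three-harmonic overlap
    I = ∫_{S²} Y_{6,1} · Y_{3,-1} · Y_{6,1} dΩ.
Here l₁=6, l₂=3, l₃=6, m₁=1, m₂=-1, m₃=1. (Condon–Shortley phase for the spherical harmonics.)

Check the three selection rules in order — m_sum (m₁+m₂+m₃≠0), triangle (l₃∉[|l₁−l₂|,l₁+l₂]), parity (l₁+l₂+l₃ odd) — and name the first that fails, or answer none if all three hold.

m₁+m₂+m₃ = 1 − 1 + 1 = 1  ✗
triangle: |6−3|=3 ≤ l₃=6 ≤ 6+3=9
parity: l₁+l₂+l₃ = 15 is odd

m_sum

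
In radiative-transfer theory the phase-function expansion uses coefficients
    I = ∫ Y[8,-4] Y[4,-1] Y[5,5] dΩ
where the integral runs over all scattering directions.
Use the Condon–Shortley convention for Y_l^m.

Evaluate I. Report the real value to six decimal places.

0.000000

L=17 odd ⇒ parity kills the (l;000) factor ⇒ I = 0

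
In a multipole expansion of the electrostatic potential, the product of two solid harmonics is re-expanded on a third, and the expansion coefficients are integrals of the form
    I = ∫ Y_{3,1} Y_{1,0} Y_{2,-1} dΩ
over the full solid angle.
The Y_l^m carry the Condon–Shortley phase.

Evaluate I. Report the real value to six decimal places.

-0.233597

Rules hold: Σm=0, L=6 even, 2≤2≤4.
N = 7·3·5 = 105
Δ = 2!·4!·0!/7! = 1/105
Racah Σ t=1..1: t=1:−1/4 = -1/4
⇒ 3j(3 1 2; 0 0 0)² = 3/35, sgn -1
Racah Σ t=1..1: t=1:−1/6 = -1/6
⇒ 3j(3 1 2; 1 0 -1)² = 8/105, sgn +1
4πI² = N·(3j₀)²·(3jₘ)² = 24/35
I = -1·√(0.685714/4π) = -0.23359668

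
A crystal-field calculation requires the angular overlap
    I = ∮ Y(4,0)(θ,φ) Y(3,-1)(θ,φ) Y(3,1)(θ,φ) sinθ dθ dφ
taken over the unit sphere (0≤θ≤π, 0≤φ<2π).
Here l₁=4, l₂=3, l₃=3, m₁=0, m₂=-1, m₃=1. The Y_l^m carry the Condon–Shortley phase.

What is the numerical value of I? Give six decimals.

Checks pass: Σm=0; 10 even; l₃=3∈[1,7].
(2·4+1)(2·3+1)(2·3+1) = 441
Δ: 4! 4! 2! / 11! → 1/34650
sum: t=1:−1/72 t=2:+1/16 t=3:−1/72 = 5/144
3j²(4 3 3; 0 0 0) = Δ·Π!·Σ² = 2/77  (sign -1)
sum: t=0:+1/1152 t=1:−1/36 t=2:+1/32 = 5/1152
3j²(4 3 3; 0 -1 1) = Δ·Π!·Σ² = 1/1386  (sign +1)
combine: 4πI² = 441·2/77·1/1386 = 1/121
take √, sign -1: I = -0.02564498

-0.025645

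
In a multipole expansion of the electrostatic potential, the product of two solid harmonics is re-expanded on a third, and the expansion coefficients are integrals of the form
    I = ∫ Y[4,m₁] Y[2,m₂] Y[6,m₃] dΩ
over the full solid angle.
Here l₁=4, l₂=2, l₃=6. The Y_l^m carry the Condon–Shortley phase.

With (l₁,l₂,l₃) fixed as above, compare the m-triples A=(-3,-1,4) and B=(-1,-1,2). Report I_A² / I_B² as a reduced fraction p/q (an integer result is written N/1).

Same 4,2,6: normalisation and zero-m 3j drop out of the ratio.
A: Δ: 0! 8! 4! / 13! → 1/6435; sum: t=0:+1/30240 = 1/30240; 3j²(4 2 6; -3 -1 4) = Δ·Π!·Σ² = 16/429  (sign +1)
B: Δ: 0! 8! 4! / 13! → 1/6435; sum: t=0:+1/4320 = 1/4320; 3j²(4 2 6; -1 -1 2) = Δ·Π!·Σ² = 224/6435  (sign +1)
I_A²/I_B² = (16/429)/(224/6435) = 15/14

15/14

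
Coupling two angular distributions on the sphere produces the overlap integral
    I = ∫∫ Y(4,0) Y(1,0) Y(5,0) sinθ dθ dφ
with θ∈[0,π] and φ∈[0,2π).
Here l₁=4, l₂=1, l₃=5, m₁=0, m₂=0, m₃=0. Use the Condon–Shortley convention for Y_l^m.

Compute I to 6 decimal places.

Rules hold: Σm=0, L=10 even, 3≤5≤5.
N = 9·3·11 = 297
Δ = 0!·8!·2!/11! = 1/495
Racah Σ t=0..0: t=0:+1/576 = 1/576
⇒ 3j(4 1 5; 0 0 0)² = 5/99, sgn -1
(m-triple is (0,0,0) — same symbol as above.)
4πI² = N·(3j₀)²·(3jₘ)² = 25/33
I = +1·√(0.757576/4π) = 0.24553200

0.245532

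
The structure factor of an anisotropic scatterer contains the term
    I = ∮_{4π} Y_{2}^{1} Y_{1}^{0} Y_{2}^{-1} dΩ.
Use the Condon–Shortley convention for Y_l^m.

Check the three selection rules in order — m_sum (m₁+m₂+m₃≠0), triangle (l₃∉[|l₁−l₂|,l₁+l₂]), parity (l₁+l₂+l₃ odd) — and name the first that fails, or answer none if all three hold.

azimuthal sum: 1 + 0 − 1 = 0  ✓
1 ≤ 2 ≤ 3 (triangle on l)  ✓
L = 2 + 1 + 2 = 5 (odd)  ✗

parity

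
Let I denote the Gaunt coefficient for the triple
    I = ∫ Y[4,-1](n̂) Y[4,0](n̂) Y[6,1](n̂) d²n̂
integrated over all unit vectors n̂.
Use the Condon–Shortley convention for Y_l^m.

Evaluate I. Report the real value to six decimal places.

Rules hold: Σm=0, L=14 even, 0≤6≤8.
N = 9·9·13 = 1053
Δ = 2!·6!·6!/15! = 1/1261260
Racah Σ t=0..2: t=0:+1/4608 t=1:−1/1296 t=2:+1/4608 = -7/20736
⇒ 3j(4 4 6; 0 0 0)² = 20/1287, sgn -1
Racah Σ t=0..2: t=0:+1/11520 t=1:−1/1728 t=2:+1/3456 = -7/34560
⇒ 3j(4 4 6; -1 0 1)² = 7/858, sgn +1
4πI² = N·(3j₀)²·(3jₘ)² = 210/1573
I = -1·√(0.133503/4π) = -0.10307192

-0.103072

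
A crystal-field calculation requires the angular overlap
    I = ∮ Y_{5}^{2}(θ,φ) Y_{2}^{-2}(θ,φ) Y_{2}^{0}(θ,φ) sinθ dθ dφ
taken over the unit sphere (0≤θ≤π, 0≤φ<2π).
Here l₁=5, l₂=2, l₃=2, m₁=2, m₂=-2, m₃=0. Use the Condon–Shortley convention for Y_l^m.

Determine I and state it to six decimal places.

0.000000

l₃=2 ∉ [3,7] — triangle fails ⇒ I = 0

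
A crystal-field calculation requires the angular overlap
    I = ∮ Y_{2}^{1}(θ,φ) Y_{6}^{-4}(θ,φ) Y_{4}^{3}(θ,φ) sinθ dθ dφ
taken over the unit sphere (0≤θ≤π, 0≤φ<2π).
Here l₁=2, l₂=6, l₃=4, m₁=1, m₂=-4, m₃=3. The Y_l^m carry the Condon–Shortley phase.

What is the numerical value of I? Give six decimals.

0.246389

Rules hold: Σm=0, L=12 even, 4≤4≤8.
N = 5·13·9 = 585
Δ = 4!·0!·8!/13! = 1/6435
Racah Σ t=2..2: t=2:+1/2304 = 1/2304
⇒ 3j(2 6 4; 0 0 0)² = 5/143, sgn +1
Racah Σ t=1..1: t=1:−1/30240 = -1/30240
⇒ 3j(2 6 4; 1 -4 3)² = 16/429, sgn +1
4πI² = N·(3j₀)²·(3jₘ)² = 1200/1573
I = +1·√(0.762873/4π) = 0.24638901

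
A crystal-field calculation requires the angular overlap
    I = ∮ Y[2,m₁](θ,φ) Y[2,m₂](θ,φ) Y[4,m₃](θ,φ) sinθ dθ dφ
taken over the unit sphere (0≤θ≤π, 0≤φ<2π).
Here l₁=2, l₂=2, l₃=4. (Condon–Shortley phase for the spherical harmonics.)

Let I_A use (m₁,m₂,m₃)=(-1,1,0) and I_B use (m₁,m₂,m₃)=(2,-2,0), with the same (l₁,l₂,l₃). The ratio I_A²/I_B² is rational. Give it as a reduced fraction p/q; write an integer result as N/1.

16/1

Same 2,2,4: normalisation and zero-m 3j drop out of the ratio.
A: Δ: 0! 4! 4! / 9! → 1/630; sum: t=0:+1/36 = 1/36; 3j²(2 2 4; -1 1 0) = Δ·Π!·Σ² = 8/315  (sign +1)
B: Δ: 0! 4! 4! / 9! → 1/630; sum: t=0:+1/576 = 1/576; 3j²(2 2 4; 2 -2 0) = Δ·Π!·Σ² = 1/630  (sign +1)
I_A²/I_B² = (8/315)/(1/630) = 16/1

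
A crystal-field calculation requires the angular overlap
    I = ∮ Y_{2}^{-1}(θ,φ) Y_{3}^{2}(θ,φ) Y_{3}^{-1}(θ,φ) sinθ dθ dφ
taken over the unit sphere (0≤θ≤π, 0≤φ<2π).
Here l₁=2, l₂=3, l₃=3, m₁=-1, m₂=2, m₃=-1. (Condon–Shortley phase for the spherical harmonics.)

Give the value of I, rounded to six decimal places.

m-sum 0 ✓  L=8 even ✓  1≤3≤5 ✓
Π(2lᵢ+1) = 5×7×7 = 245
triangle coeff Δ(2,3,3) = 1/3780
Σ_t [0,2]: t=0:+1/24 t=1:−1/4 t=2:+1/24 = -1/6
(3j)²=4/105 [(2 3 3; 0 0 0)], sign=+1
Σ_t [1,2]: t=1:−1/48 t=2:+1/12 = 1/16
(3j)²=1/28 [(2 3 3; -1 2 -1)], sign=+1
⇒ 4πI² = 1/3
I = (+1)√(1/3/(4π)) = 0.16286750

0.162868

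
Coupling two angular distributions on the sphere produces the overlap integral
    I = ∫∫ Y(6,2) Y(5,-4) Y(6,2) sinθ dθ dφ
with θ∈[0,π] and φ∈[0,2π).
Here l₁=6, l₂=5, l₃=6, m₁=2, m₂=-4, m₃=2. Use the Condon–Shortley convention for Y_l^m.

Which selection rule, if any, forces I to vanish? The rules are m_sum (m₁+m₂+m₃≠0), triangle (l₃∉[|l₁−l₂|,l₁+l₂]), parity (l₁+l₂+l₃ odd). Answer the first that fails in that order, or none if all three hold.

parity

azimuthal sum: 2 − 4 + 2 = 0  ✓
1 ≤ 6 ≤ 11 (triangle on l)  ✓
L = 6 + 5 + 6 = 17 (odd)  ✗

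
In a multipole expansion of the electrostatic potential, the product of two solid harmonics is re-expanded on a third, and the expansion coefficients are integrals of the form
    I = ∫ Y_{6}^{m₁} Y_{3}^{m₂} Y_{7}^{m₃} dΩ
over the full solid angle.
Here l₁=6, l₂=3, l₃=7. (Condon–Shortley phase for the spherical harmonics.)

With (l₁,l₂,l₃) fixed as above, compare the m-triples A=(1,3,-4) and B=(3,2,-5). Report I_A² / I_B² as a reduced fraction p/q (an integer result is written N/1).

Same 6,3,7: normalisation and zero-m 3j drop out of the ratio.
A: Δ: 2! 10! 4! / 17! → 1/2042040; sum: t=2:+1/1451520 = 1/1451520; 3j²(6 3 7; 1 3 -4) = Δ·Π!·Σ² = 75/3094  (sign -1)
B: Δ: 2! 10! 4! / 17! → 1/2042040; sum: t=1:−1/1935360 t=2:+1/4354560 = -1/3483648; 3j²(6 3 7; 3 2 -5) = Δ·Π!·Σ² = 125/12376  (sign -1)
I_A²/I_B² = (75/3094)/(125/12376) = 12/5

12/5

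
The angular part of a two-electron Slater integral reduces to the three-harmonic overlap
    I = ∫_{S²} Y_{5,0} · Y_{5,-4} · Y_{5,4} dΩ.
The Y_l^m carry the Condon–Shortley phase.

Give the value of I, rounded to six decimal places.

L=15 odd ⇒ parity kills the (l;000) factor ⇒ I = 0

0.000000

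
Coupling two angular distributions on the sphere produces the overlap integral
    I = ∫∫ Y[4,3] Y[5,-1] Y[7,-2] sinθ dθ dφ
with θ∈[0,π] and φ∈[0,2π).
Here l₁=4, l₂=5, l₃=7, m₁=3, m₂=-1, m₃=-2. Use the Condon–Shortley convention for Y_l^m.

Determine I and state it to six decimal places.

-0.162315

Rules hold: Σm=0, L=16 even, 1≤7≤9.
N = 9·11·15 = 1485
Δ = 2!·6!·8!/17! = 1/6126120
Racah Σ t=0..2: t=0:+1/69120 t=1:−1/20736 t=2:+1/69120 = -1/51840
⇒ 3j(4 5 7; 0 0 0)² = 280/21879, sgn +1
Racah Σ t=0..1: t=0:+1/138240 t=1:−1/518400 = 11/2073600
⇒ 3j(4 5 7; 3 -1 -2)² = 77/4420, sgn -1
4πI² = N·(3j₀)²·(3jₘ)² = 16170/48841
I = -1·√(0.331074/4π) = -0.16231468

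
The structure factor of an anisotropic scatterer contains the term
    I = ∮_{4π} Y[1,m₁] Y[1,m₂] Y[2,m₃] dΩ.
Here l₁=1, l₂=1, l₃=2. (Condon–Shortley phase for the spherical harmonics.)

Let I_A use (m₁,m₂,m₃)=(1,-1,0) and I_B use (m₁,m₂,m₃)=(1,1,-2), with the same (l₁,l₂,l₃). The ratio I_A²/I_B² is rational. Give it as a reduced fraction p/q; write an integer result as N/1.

1/6

Shared (l₁,l₂,l₃)=(1,1,2): N and (l;000)² cancel in I_A²/I_B².
A: Δ = 0!·2!·2!/5! = 1/30; Racah Σ t=0..0: t=0:+1/4 = 1/4; ⇒ 3j(1 1 2; 1 -1 0)² = 1/30, sgn +1
B: Δ = 0!·2!·2!/5! = 1/30; Racah Σ t=0..0: t=0:+1/4 = 1/4; ⇒ 3j(1 1 2; 1 1 -2)² = 1/5, sgn +1
I_A²/I_B² = (1/30)/(1/5) = 1/6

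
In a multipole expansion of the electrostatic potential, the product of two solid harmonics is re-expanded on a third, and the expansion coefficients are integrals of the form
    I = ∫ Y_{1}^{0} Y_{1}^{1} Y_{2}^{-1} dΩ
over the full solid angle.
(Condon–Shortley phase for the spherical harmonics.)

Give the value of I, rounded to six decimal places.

m-sum 0 ✓  L=4 even ✓  0≤2≤2 ✓
Π(2lᵢ+1) = 3×3×5 = 45
triangle coeff Δ(1,1,2) = 1/30
Σ_t [0,0]: t=0:+1/1 = 1/1
(3j)²=2/15 [(1 1 2; 0 0 0)], sign=+1
Σ_t [0,0]: t=0:+1/2 = 1/2
(3j)²=1/10 [(1 1 2; 0 1 -1)], sign=-1
⇒ 4πI² = 3/5
I = (-1)√(3/5/(4π)) = -0.21850969

-0.218510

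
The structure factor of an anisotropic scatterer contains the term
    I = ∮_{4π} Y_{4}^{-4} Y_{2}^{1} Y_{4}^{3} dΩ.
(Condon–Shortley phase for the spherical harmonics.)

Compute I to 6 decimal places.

0.198645

Checks pass: Σm=0; 10 even; l₃=4∈[2,6].
(2·4+1)(2·2+1)(2·4+1) = 405
Δ: 2! 6! 2! / 11! → 1/13860
sum: t=0:+1/192 t=1:−1/36 t=2:+1/192 = -5/288
3j²(4 2 4; 0 0 0) = Δ·Π!·Σ² = 20/693  (sign -1)
sum: t=2:+1/1440 = 1/1440
3j²(4 2 4; -4 1 3) = Δ·Π!·Σ² = 7/165  (sign -1)
combine: 4πI² = 405·20/693·7/165 = 60/121
take √, sign +1: I = 0.19864517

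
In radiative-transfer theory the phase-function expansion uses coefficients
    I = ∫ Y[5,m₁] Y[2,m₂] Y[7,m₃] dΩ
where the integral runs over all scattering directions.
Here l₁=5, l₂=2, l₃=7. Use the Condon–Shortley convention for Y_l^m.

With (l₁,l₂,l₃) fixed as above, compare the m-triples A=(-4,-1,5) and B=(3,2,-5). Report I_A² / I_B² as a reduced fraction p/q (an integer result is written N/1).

8/9

Shared (l₁,l₂,l₃)=(5,2,7): N and (l;000)² cancel in I_A²/I_B².
A: Δ = 0!·10!·4!/15! = 1/15015; Racah Σ t=0..0: t=0:+1/2177280 = 1/2177280; ⇒ 3j(5 2 7; -4 -1 5)² = 8/273, sgn +1
B: Δ = 0!·10!·4!/15! = 1/15015; Racah Σ t=0..0: t=0:+1/1935360 = 1/1935360; ⇒ 3j(5 2 7; 3 2 -5)² = 3/91, sgn +1
I_A²/I_B² = (8/273)/(3/91) = 8/9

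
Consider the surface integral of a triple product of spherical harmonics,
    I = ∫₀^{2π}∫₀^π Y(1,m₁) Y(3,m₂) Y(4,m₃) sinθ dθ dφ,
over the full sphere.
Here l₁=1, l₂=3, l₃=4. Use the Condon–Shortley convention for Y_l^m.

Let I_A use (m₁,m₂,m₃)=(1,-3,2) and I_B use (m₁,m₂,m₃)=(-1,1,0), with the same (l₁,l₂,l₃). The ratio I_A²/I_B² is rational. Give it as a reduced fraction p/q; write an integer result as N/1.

l's match ⇒ only the (l;m) 3-j factors differ between A and B.
A: triangle coeff Δ(1,3,4) = 1/252; Σ_t [0,0]: t=0:+1/1440 = 1/1440; (3j)²=1/252 [(1 3 4; 1 -3 2)], sign=+1
B: triangle coeff Δ(1,3,4) = 1/252; Σ_t [0,0]: t=0:+1/96 = 1/96; (3j)²=1/42 [(1 3 4; -1 1 0)], sign=+1
I_A²/I_B² = (1/252)/(1/42) = 1/6

1/6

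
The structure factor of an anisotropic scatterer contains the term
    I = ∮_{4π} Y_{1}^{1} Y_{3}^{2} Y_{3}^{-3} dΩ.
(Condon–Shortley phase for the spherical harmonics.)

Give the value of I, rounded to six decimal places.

0.000000

l₁+l₂+l₃=7 is odd: 3j(l;000)=0 ⇒ I=0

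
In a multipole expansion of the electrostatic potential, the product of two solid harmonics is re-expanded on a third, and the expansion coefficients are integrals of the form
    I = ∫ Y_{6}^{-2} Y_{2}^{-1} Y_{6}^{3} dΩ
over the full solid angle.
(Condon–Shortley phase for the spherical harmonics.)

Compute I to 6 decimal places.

Rules hold: Σm=0, L=14 even, 4≤6≤8.
N = 13·5·13 = 845
Δ = 2!·10!·2!/15! = 1/90090
Racah Σ t=0..2: t=0:+1/69120 t=1:−1/14400 t=2:+1/69120 = -7/172800
⇒ 3j(6 2 6; 0 0 0)² = 14/715, sgn -1
Racah Σ t=0..1: t=0:+1/161280 t=1:−1/60480 = -1/96768
⇒ 3j(6 2 6; -2 -1 3)² = 15/1001, sgn +1
4πI² = N·(3j₀)²·(3jₘ)² = 30/121
I = -1·√(0.247934/4π) = -0.14046335

-0.140463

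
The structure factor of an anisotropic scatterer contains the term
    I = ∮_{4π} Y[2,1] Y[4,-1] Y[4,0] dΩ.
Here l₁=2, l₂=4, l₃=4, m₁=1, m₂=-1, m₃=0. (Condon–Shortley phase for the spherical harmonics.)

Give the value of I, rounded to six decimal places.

Rules hold: Σm=0, L=10 even, 2≤4≤6.
N = 5·9·9 = 405
Δ = 2!·2!·6!/11! = 1/13860
Racah Σ t=0..2: t=0:+1/192 t=1:−1/36 t=2:+1/192 = -5/288
⇒ 3j(2 4 4; 0 0 0)² = 20/693, sgn -1
Racah Σ t=0..1: t=0:+1/72 t=1:−1/96 = 1/288
⇒ 3j(2 4 4; 1 -1 0)² = 1/462, sgn +1
4πI² = N·(3j₀)²·(3jₘ)² = 150/5929
I = -1·√(0.0252994/4π) = -0.04486937

-0.044869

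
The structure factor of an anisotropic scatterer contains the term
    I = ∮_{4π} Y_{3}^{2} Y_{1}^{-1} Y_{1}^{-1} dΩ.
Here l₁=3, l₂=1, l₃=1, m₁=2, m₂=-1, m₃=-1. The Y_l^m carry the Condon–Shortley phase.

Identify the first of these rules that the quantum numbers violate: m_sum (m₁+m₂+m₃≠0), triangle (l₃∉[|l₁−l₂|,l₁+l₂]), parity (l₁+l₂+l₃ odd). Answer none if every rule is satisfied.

Σmᵢ = 0  ✓
l₃∈[|l₁−l₂|,l₁+l₂]=[2,4], have l₃=1  ✗
Σlᵢ = 5 ⇒ odd

triangle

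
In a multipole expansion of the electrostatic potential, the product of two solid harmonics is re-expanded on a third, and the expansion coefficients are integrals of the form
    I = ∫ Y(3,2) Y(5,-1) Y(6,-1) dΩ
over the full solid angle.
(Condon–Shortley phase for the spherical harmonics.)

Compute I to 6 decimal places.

0.134828

m-sum 0 ✓  L=14 even ✓  2≤6≤8 ✓
Π(2lᵢ+1) = 7×11×13 = 1001
triangle coeff Δ(3,5,6) = 1/675675
Σ_t [0,2]: t=0:+1/8640 t=1:−1/2304 t=2:+1/8640 = -7/34560
(3j)²=7/429 [(3 5 6; 0 0 0)], sign=-1
Σ_t [0,1]: t=0:+1/6912 t=1:−1/17280 = 1/11520
(3j)²=2/143 [(3 5 6; 2 -1 -1)], sign=-1
⇒ 4πI² = 98/429
I = (+1)√(98/429/(4π)) = 0.13482780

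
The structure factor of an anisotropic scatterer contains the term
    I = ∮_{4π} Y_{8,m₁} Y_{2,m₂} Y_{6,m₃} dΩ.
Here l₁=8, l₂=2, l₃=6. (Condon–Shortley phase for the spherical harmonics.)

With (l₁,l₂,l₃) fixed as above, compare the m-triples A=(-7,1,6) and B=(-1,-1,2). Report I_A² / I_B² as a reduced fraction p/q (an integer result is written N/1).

13/9

l's match ⇒ only the (l;m) 3-j factors differ between A and B.
A: triangle coeff Δ(8,2,6) = 1/30940; Σ_t [3,3]: t=3:−1/2874009600 = -1/2874009600; (3j)²=1/68 [(8 2 6; -7 1 6)], sign=-1
B: triangle coeff Δ(8,2,6) = 1/30940; Σ_t [1,1]: t=1:−1/5806080 = -1/5806080; (3j)²=9/884 [(8 2 6; -1 -1 2)], sign=-1
I_A²/I_B² = (1/68)/(9/884) = 13/9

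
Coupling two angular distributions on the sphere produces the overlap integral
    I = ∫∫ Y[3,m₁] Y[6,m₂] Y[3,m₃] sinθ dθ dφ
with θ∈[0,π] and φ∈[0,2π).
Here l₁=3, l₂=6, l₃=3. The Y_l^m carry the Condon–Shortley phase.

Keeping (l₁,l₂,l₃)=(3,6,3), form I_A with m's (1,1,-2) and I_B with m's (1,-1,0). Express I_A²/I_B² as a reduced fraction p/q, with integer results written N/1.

Same 3,6,3: normalisation and zero-m 3j drop out of the ratio.
A: Δ: 6! 0! 6! / 13! → 1/12012; sum: t=2:+1/5760 = 1/5760; 3j²(3 6 3; 1 1 -2) = Δ·Π!·Σ² = 5/572  (sign -1)
B: Δ: 6! 0! 6! / 13! → 1/12012; sum: t=2:+1/1728 = 1/1728; 3j²(3 6 3; 1 -1 0) = Δ·Π!·Σ² = 25/858  (sign -1)
I_A²/I_B² = (5/572)/(25/858) = 3/10

3/10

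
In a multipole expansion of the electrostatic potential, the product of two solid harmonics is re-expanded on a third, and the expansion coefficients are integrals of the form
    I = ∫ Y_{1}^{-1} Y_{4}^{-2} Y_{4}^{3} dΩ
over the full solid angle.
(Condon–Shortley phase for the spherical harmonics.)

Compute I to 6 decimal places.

L=9 odd ⇒ parity kills the (l;000) factor ⇒ I = 0

0.000000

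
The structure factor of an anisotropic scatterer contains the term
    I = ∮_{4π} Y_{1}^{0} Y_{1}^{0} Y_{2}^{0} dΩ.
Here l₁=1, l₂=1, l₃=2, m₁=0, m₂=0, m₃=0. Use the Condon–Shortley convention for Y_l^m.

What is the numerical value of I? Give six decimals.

0.252313

Checks pass: Σm=0; 4 even; l₃=2∈[0,2].
(2·1+1)(2·1+1)(2·2+1) = 45
Δ: 0! 2! 2! / 5! → 1/30
sum: t=0:+1/1 = 1/1
3j²(1 1 2; 0 0 0) = Δ·Π!·Σ² = 2/15  (sign +1)
(m-triple is (0,0,0) — same symbol as above.)
combine: 4πI² = 45·2/15·2/15 = 4/5
take √, sign +1: I = 0.25231325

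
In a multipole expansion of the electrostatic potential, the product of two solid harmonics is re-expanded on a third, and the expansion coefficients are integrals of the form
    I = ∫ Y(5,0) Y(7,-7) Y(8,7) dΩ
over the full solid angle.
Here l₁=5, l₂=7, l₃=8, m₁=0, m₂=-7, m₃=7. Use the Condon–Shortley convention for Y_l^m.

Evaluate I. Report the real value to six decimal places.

-0.179145

Checks pass: Σm=0; 20 even; l₃=8∈[2,12].
(2·5+1)(2·7+1)(2·8+1) = 2805
Δ: 4! 6! 10! / 21! → 1/814773960
sum: t=0:+1/87091200 t=1:−1/4976640 t=2:+1/2073600 t=3:−1/4976640 t=4:+1/87091200 = 1/9676800
3j²(5 7 8; 0 0 0) = Δ·Π!·Σ² = 360/46189  (sign +1)
sum: t=0:+1/10450944000 = 1/10450944000
3j²(5 7 8; 0 -7 7) = Δ·Π!·Σ² = 143/7752  (sign -1)
combine: 4πI² = 2805·360/46189·143/7752 = 2475/6137
take √, sign -1: I = -0.17914497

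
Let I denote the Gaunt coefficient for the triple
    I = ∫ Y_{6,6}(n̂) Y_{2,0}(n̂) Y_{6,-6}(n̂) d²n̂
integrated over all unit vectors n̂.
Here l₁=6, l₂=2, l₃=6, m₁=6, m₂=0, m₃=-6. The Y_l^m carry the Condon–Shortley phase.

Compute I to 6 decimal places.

Checks pass: Σm=0; 14 even; l₃=6∈[4,8].
(2·6+1)(2·2+1)(2·6+1) = 845
Δ: 2! 10! 2! / 15! → 1/90090
sum: t=0:+1/69120 t=1:−1/14400 t=2:+1/69120 = -7/172800
3j²(6 2 6; 0 0 0) = Δ·Π!·Σ² = 14/715  (sign -1)
sum: t=0:+1/14515200 = 1/14515200
3j²(6 2 6; 6 0 -6) = Δ·Π!·Σ² = 22/455  (sign +1)
combine: 4πI² = 845·14/715·22/455 = 4/5
take √, sign -1: I = -0.25231325

-0.252313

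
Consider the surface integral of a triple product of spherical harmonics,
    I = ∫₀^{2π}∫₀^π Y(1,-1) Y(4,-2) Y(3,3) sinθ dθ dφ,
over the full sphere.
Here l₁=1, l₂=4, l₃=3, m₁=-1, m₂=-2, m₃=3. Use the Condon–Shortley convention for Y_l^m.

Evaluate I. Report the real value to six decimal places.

m-sum 0 ✓  L=8 even ✓  3≤3≤5 ✓
Π(2lᵢ+1) = 3×9×7 = 189
triangle coeff Δ(1,4,3) = 1/252
Σ_t [1,1]: t=1:−1/36 = -1/36
(3j)²=4/63 [(1 4 3; 0 0 0)], sign=+1
Σ_t [2,2]: t=2:+1/1440 = 1/1440
(3j)²=1/252 [(1 4 3; -1 -2 3)], sign=+1
⇒ 4πI² = 1/21
I = (+1)√(1/21/(4π)) = 0.06155813

0.061558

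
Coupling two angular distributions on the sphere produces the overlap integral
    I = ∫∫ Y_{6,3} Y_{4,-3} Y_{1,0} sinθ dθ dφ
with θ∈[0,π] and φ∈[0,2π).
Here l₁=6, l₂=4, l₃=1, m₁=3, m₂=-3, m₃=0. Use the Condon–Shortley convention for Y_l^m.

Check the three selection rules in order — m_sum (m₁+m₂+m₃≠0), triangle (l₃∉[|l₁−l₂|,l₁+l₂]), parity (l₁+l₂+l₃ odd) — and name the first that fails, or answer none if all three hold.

triangle

Σmᵢ = 0  ✓
l₃∈[|l₁−l₂|,l₁+l₂]=[2,10], have l₃=1  ✗
Σlᵢ = 11 ⇒ odd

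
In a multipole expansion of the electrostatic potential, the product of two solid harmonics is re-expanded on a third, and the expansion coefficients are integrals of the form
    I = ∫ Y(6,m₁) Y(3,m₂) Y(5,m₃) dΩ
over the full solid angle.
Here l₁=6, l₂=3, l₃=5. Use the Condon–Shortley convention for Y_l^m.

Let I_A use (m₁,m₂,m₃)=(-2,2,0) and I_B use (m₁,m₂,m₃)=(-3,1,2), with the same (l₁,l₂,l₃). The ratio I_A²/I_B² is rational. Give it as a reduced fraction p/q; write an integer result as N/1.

7/27

l's match ⇒ only the (l;m) 3-j factors differ between A and B.
A: triangle coeff Δ(6,3,5) = 1/675675; Σ_t [3,4]: t=3:−1/8640 t=4:+1/13824 = -1/23040; (3j)²=2/429 [(6 3 5; -2 2 0)], sign=+1
B: triangle coeff Δ(6,3,5) = 1/675675; Σ_t [2,4]: t=2:+1/40320 t=3:−1/8640 t=4:+1/34560 = -1/16128; (3j)²=18/1001 [(6 3 5; -3 1 2)], sign=+1
I_A²/I_B² = (2/429)/(18/1001) = 7/27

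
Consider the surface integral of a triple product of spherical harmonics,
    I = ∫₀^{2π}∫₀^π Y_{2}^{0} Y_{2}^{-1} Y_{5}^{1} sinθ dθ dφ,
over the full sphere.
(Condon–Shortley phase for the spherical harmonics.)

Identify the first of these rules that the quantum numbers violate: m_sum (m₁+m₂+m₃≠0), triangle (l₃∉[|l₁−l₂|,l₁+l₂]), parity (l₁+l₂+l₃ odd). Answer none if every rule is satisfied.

triangle

Σmᵢ = 0  ✓
l₃∈[|l₁−l₂|,l₁+l₂]=[0,4], have l₃=5  ✗
Σlᵢ = 9 ⇒ odd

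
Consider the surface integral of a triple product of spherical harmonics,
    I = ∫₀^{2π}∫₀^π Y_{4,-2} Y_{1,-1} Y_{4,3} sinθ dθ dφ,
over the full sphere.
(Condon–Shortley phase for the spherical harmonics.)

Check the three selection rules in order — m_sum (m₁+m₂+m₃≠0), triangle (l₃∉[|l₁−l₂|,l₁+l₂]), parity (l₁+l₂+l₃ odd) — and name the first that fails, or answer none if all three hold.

m₁+m₂+m₃ = -2 − 1 + 3 = 0  ✓
triangle: |4−1|=3 ≤ l₃=4 ≤ 4+1=5  ✓
parity: l₁+l₂+l₃ = 9 is odd  ✗

parity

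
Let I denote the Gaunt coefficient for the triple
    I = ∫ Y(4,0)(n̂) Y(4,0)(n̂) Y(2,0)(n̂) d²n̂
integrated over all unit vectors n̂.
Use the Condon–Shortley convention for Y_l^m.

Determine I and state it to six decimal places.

m-sum 0 ✓  L=10 even ✓  0≤2≤8 ✓
Π(2lᵢ+1) = 9×9×5 = 405
triangle coeff Δ(4,4,2) = 1/13860
Σ_t [2,4]: t=2:+1/192 t=3:−1/36 t=4:+1/192 = -5/288
(3j)²=20/693 [(4 4 2; 0 0 0)], sign=-1
(m-triple is (0,0,0) — same symbol as above.)
⇒ 4πI² = 2000/5929
I = (+1)√(2000/5929/(4π)) = 0.16383977

0.163840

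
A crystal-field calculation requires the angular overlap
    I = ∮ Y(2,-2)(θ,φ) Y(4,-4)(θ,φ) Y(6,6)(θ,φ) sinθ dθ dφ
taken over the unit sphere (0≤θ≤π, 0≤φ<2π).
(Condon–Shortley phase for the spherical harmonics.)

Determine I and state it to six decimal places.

0.353849

m-sum 0 ✓  L=12 even ✓  2≤6≤6 ✓
Π(2lᵢ+1) = 5×9×13 = 585
triangle coeff Δ(2,4,6) = 1/6435
Σ_t [0,0]: t=0:+1/2304 = 1/2304
(3j)²=5/143 [(2 4 6; 0 0 0)], sign=+1
Σ_t [0,0]: t=0:+1/967680 = 1/967680
(3j)²=1/13 [(2 4 6; -2 -4 6)], sign=+1
⇒ 4πI² = 225/143
I = (+1)√(225/143/(4π)) = 0.35384927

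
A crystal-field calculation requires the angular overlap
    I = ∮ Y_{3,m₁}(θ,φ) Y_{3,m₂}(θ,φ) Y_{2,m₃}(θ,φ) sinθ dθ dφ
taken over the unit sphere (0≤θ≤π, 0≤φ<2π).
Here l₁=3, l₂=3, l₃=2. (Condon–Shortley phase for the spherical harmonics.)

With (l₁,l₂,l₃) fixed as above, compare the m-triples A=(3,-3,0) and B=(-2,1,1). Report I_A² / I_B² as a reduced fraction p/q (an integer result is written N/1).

5/3

l's match ⇒ only the (l;m) 3-j factors differ between A and B.
A: triangle coeff Δ(3,3,2) = 1/3780; Σ_t [0,0]: t=0:+1/96 = 1/96; (3j)²=5/84 [(3 3 2; 3 -3 0)], sign=+1
B: triangle coeff Δ(3,3,2) = 1/3780; Σ_t [3,4]: t=3:−1/12 t=4:+1/48 = -1/16; (3j)²=1/28 [(3 3 2; -2 1 1)], sign=+1
I_A²/I_B² = (5/84)/(1/28) = 5/3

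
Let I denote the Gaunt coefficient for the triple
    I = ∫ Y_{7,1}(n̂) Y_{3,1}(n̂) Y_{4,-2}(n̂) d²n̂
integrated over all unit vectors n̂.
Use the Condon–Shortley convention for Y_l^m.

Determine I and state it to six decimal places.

-0.138088

m-sum 0 ✓  L=14 even ✓  4≤4≤10 ✓
Π(2lᵢ+1) = 15×7×9 = 945
triangle coeff Δ(7,3,4) = 1/45045
Σ_t [3,3]: t=3:−1/20736 = -1/20736
(3j)²=35/1287 [(7 3 4; 0 0 0)], sign=-1
Σ_t [4,4]: t=4:+1/69120 = 1/69120
(3j)²=4/429 [(7 3 4; 1 1 -2)], sign=+1
⇒ 4πI² = 4900/20449
I = (-1)√(4900/20449/(4π)) = -0.13808836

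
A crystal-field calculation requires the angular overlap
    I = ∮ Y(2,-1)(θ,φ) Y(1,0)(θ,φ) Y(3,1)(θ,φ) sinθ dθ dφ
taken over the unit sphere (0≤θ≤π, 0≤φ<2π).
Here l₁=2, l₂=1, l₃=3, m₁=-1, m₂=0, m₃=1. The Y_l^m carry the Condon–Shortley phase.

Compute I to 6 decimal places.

Checks pass: Σm=0; 6 even; l₃=3∈[1,3].
(2·2+1)(2·1+1)(2·3+1) = 105
Δ: 0! 4! 2! / 7! → 1/105
sum: t=0:+1/4 = 1/4
3j²(2 1 3; 0 0 0) = Δ·Π!·Σ² = 3/35  (sign -1)
sum: t=0:+1/6 = 1/6
3j²(2 1 3; -1 0 1) = Δ·Π!·Σ² = 8/105  (sign +1)
combine: 4πI² = 105·3/35·8/105 = 24/35
take √, sign -1: I = -0.23359668

-0.233597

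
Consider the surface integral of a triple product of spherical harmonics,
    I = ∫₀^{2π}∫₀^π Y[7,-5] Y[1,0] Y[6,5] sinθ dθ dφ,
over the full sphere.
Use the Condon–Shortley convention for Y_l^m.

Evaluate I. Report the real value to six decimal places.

-0.171413

Checks pass: Σm=0; 14 even; l₃=6∈[6,8].
(2·7+1)(2·1+1)(2·6+1) = 585
Δ: 2! 12! 0! / 15! → 1/1365
sum: t=1:−1/518400 = -1/518400
3j²(7 1 6; 0 0 0) = Δ·Π!·Σ² = 7/195  (sign -1)
sum: t=1:−1/39916800 = -1/39916800
3j²(7 1 6; -5 0 5) = Δ·Π!·Σ² = 8/455  (sign +1)
combine: 4πI² = 585·7/195·8/455 = 24/65
take √, sign -1: I = -0.17141310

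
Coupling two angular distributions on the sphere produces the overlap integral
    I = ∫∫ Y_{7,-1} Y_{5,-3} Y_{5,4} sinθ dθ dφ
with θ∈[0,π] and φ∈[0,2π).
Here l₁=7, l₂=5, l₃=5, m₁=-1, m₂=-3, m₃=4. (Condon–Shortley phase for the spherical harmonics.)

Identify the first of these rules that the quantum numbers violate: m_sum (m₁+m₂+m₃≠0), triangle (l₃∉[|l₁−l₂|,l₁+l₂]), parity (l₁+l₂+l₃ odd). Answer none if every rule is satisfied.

m₁+m₂+m₃ = -1 − 3 + 4 = 0  ✓
triangle: |7−5|=2 ≤ l₃=5 ≤ 7+5=12  ✓
parity: l₁+l₂+l₃ = 17 is odd  ✗

parity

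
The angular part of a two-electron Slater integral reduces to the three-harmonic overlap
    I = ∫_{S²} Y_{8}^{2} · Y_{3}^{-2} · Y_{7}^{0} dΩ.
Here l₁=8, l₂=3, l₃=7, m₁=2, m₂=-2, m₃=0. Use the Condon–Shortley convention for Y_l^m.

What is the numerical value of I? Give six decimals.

m-sum 0 ✓  L=18 even ✓  5≤7≤11 ✓
Π(2lᵢ+1) = 17×7×15 = 1785
triangle coeff Δ(8,3,7) = 1/5290740
Σ_t [1,3]: t=1:−1/7257600 t=2:+1/2073600 t=3:−1/7257600 = 1/4838400
(3j)²=252/20995 [(8 3 7; 0 0 0)], sign=-1
Σ_t [0,1]: t=0:+1/12441600 t=1:−1/7257600 = -1/17418240
(3j)²=125/25194 [(8 3 7; 2 -2 0)], sign=+1
⇒ 4πI² = 110250/1037153
I = (-1)√(110250/1037153/(4π)) = -0.09197355

-0.091974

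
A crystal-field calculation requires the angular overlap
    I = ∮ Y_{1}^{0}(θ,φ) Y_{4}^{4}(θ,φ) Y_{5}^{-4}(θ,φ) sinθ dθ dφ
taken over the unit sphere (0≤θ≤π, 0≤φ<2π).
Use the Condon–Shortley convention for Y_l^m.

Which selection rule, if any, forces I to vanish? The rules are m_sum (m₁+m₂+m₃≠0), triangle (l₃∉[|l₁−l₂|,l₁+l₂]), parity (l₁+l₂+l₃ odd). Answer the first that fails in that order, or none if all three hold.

m₁+m₂+m₃ = 0 + 4 − 4 = 0  ✓
triangle: |1−4|=3 ≤ l₃=5 ≤ 1+4=5  ✓
parity: l₁+l₂+l₃ = 10 is even  ✓

none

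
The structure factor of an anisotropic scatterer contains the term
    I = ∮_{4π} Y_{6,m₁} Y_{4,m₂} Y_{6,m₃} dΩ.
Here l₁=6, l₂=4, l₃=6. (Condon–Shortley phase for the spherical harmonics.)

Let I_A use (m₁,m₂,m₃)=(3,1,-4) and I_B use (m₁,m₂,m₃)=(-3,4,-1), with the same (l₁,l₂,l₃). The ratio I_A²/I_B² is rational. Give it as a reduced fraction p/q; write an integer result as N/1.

l's match ⇒ only the (l;m) 3-j factors differ between A and B.
A: triangle coeff Δ(6,4,6) = 1/15315300; Σ_t [1,3]: t=1:−1/207360 t=2:+1/120960 t=3:−1/967680 = 1/414720; (3j)²=21/4862 [(6 4 6; 3 1 -4)], sign=+1
B: triangle coeff Δ(6,4,6) = 1/15315300; Σ_t [4,4]: t=4:+1/414720 = 1/414720; (3j)²=49/2431 [(6 4 6; -3 4 -1)], sign=-1
I_A²/I_B² = (21/4862)/(49/2431) = 3/14

3/14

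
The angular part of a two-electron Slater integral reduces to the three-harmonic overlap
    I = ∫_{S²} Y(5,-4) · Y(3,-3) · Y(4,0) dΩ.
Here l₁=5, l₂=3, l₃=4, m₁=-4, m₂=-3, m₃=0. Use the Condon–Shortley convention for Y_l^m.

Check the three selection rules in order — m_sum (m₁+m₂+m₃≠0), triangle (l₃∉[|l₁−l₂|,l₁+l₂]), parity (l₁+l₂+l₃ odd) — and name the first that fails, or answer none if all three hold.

Σmᵢ = -7  ✗
l₃∈[|l₁−l₂|,l₁+l₂]=[2,8], have l₃=4
Σlᵢ = 12 ⇒ even

m_sum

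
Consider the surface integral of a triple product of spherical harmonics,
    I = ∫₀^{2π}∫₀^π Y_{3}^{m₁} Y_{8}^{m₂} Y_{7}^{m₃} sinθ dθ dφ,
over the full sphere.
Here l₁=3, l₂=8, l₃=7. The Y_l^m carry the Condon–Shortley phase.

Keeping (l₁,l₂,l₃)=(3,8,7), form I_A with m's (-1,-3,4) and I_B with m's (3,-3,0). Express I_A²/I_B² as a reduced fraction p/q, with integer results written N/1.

4489/6930

Same 3,8,7: normalisation and zero-m 3j drop out of the ratio.
A: Δ: 4! 2! 12! / 19! → 1/5290740; sum: t=2:+1/17418240 t=3:−1/43545600 t=4:+1/1916006400 = 67/1916006400; 3j²(3 8 7; -1 -3 4) = Δ·Π!·Σ² = 4489/352716  (sign -1)
B: Δ: 4! 2! 12! / 19! → 1/5290740; sum: t=0:+1/29030400 = 1/29030400; 3j²(3 8 7; 3 -3 0) = Δ·Π!·Σ² = 165/8398  (sign -1)
I_A²/I_B² = (4489/352716)/(165/8398) = 4489/6930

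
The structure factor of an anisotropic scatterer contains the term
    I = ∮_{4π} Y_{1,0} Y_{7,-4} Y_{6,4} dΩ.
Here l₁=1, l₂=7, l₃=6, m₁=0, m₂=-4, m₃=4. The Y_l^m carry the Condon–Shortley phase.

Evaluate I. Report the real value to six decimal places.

0.201000

Rules hold: Σm=0, L=14 even, 6≤6≤8.
N = 3·15·13 = 585
Δ = 2!·0!·12!/15! = 1/1365
Racah Σ t=1..1: t=1:−1/518400 = -1/518400
⇒ 3j(1 7 6; 0 0 0)² = 7/195, sgn -1
Racah Σ t=1..1: t=1:−1/7257600 = -1/7257600
⇒ 3j(1 7 6; 0 -4 4)² = 11/455, sgn -1
4πI² = N·(3j₀)²·(3jₘ)² = 33/65
I = +1·√(0.507692/4π) = 0.20099968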